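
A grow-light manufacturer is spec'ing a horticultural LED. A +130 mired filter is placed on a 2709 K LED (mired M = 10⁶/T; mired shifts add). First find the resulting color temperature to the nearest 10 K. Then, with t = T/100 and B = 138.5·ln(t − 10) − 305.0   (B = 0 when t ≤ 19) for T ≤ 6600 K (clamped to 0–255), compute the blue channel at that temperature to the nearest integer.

M_in = 10⁶/2709 = 369.14; M_out = 369.14 + (+130) = 499.14.
T_out = 10⁶/499.14 = 2003.4 K → 2000 K; t = 20.
B = 138.5·ln(20 − 10) − 305.0 = 138.5·ln 10 − 305.0 = 138.5·2.3026 − 305.0 = 13.908.
Rounded: 14.

14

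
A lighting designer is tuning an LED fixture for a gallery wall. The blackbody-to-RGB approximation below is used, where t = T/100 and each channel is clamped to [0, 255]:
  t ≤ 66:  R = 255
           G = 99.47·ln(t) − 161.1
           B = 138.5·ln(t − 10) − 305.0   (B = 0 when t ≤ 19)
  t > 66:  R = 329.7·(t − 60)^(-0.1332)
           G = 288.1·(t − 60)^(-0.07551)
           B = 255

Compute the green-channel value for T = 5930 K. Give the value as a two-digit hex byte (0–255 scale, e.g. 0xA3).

t = 5930/100 = 59.3; the t ≤ 66 branch applies.
G = 99.47·ln 59.3 − 161.1 = 99.47·4.0826 − 161.1 = 244.997.
Rounded: 245; in hex, 0xF5.

0xF5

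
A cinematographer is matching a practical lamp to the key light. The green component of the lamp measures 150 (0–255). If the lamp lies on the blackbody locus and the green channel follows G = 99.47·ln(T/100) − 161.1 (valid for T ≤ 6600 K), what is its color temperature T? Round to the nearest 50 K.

2300 K

ln t = (150 + 161.1) / 99.47 = 3.1276.
t = e^3.1276 = 22.819.
T = 100·t = 2282 K → 2300 K to the nearest 50 K.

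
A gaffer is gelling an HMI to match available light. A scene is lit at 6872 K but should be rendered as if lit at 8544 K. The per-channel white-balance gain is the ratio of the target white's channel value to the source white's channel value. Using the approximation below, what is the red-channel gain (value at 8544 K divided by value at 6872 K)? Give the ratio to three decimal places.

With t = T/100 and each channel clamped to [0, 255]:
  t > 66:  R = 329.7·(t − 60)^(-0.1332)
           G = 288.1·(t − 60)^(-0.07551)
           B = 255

At 6872 K (t = 68.72):
  R = 329.7·(68.72 − 60)^(-0.1332) = 329.7·8.72^(-0.1332) = 329.7·0.74942 = 247.083.
At 8544 K (t = 85.44):
  R = 329.7·(85.44 − 60)^(-0.1332) = 329.7·25.44^(-0.1332) = 329.7·0.64981 = 214.242.
Gain = 214.242 / 247.083 = 0.8671 → 0.867.

0.867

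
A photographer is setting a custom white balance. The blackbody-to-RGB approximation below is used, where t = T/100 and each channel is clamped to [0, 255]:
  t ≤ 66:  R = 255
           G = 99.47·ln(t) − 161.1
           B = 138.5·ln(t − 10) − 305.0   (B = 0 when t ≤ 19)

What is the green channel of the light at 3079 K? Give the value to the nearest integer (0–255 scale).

t = 3079/100 = 30.79; the t ≤ 66 branch applies.
G = 99.47·ln 30.79 − 161.1 = 99.47·3.4272 − 161.1 = 179.803.
Rounded: 180.

180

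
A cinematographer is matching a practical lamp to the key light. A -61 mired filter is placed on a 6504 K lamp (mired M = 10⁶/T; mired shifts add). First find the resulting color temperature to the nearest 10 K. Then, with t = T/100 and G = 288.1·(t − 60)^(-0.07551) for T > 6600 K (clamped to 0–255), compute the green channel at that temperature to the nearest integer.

M_in = 10⁶/6504 = 153.75; M_out = 153.75 + (-61) = 92.75.
T_out = 10⁶/92.75 = 10781.5 K → 10780 K; t = 107.8.
G = 288.1·(107.8 − 60)^(-0.07551) = 288.1·47.8^(-0.07551) = 288.1·0.74677 = 215.144.
Rounded: 215.

215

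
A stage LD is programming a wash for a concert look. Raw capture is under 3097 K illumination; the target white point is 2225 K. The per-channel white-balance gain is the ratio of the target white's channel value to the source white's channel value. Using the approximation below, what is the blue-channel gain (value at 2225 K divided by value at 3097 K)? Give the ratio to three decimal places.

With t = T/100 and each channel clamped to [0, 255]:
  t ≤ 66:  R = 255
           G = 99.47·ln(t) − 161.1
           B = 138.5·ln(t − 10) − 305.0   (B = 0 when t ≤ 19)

0.361

At 3097 K (t = 30.97):
  B = 138.5·ln(30.97 − 10) − 305.0 = 138.5·ln 20.97 − 305.0 = 138.5·3.0431 − 305.0 = 116.468.
At 2225 K (t = 22.25):
  B = 138.5·ln(22.25 − 10) − 305.0 = 138.5·ln 12.25 − 305.0 = 138.5·2.5055 − 305.0 = 42.015.
Gain = 42.015 / 116.468 = 0.3607 → 0.361.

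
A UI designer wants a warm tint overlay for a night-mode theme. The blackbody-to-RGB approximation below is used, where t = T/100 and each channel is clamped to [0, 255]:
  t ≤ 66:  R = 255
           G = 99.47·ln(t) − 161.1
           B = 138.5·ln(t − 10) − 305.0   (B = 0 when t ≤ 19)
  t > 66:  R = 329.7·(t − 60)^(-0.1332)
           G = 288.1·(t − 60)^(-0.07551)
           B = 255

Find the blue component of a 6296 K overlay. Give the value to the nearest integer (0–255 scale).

245

t = 6296/100 = 62.96; the t ≤ 66 branch applies.
B = 138.5·ln(62.96 − 10) − 305.0 = 138.5·ln 52.96 − 305.0 = 138.5·3.9695 − 305.0 = 244.781.
Rounded: 245.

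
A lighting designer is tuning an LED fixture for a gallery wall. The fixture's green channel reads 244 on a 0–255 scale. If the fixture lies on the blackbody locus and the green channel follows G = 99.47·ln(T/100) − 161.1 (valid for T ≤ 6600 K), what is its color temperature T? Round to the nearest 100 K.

5900 K

ln t = (244 + 161.1) / 99.47 = 4.0726.
t = e^4.0726 = 58.709.
T = 100·t = 5871 K → 5900 K to the nearest 100 K.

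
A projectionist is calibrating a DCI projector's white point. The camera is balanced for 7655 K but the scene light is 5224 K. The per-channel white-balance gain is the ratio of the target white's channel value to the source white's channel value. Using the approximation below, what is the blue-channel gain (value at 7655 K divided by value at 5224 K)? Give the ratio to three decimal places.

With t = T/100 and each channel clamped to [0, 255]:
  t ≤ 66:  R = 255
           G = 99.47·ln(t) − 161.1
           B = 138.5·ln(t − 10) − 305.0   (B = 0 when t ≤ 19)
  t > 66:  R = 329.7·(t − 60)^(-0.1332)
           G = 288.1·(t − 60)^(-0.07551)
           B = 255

1.195

At 5224 K (t = 52.24):
  B = 138.5·ln(52.24 − 10) − 305.0 = 138.5·ln 42.24 − 305.0 = 138.5·3.7434 − 305.0 = 213.456.
At 7655 K (t = 76.55):
  B = 255 by definition for t > 66.
Gain = 255.000 / 213.456 = 1.1946 → 1.195.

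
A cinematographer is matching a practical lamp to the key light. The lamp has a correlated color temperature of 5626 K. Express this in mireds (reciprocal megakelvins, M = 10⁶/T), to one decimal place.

M = 10⁶ / 5626 = 177.746 → 177.7 mireds.

177.7 mireds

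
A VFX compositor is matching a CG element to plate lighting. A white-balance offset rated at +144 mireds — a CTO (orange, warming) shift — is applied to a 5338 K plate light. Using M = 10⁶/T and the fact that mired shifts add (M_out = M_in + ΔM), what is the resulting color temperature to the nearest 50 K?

3000 K

M_in = 10⁶/5338 = 187.34 mireds.
M_out = 187.34 + (+144) = 331.34 mireds.
T_out = 10⁶/331.34 = 3018.1 K → 3000 K.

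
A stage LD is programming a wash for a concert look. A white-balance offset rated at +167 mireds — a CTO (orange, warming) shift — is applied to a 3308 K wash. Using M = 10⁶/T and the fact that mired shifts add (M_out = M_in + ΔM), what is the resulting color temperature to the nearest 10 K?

2130 K

M_in = 10⁶/3308 = 302.30 mireds.
M_out = 302.30 + (+167) = 469.30 mireds.
T_out = 10⁶/469.30 = 2130.8 K → 2130 K.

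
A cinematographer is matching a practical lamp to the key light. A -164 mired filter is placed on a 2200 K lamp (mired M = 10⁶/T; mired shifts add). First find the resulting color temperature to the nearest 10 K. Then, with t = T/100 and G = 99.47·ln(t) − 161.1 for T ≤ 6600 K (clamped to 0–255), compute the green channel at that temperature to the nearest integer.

M_in = 10⁶/2200 = 454.55; M_out = 454.55 + (-164) = 290.55.
T_out = 10⁶/290.55 = 3441.8 K → 3440 K; t = 34.4.
G = 99.47·ln 34.4 − 161.1 = 99.47·3.5381 − 161.1 = 190.830.
Rounded: 191.

191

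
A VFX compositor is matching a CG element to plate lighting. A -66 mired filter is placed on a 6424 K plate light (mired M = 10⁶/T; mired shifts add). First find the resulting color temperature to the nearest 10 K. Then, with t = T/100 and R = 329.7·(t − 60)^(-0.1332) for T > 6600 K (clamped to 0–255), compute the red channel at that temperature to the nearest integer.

M_in = 10⁶/6424 = 155.67; M_out = 155.67 + (-66) = 89.67.
T_out = 10⁶/89.67 = 11152.5 K → 11150 K; t = 111.5.
R = 329.7·(111.5 − 60)^(-0.1332) = 329.7·51.5^(-0.1332) = 329.7·0.59154 = 195.032.
Rounded: 195.

195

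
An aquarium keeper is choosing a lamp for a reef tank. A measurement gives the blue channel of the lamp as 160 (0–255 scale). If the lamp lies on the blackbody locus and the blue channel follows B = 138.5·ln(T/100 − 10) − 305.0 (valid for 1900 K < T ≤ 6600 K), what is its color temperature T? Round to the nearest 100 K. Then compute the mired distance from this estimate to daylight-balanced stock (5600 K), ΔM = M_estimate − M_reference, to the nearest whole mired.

+78 mireds

ln(t − 10) = (160 + 305.0) / 138.5 = 3.3574.
t − 10 = e^3.3574 = 28.714, so t = 38.714.
T = 100·t = 3871 K → 3900 K to the nearest 100 K.
M_estimate = 10⁶/3900 = 256.41; M_reference = 10⁶/5600 = 178.57.
ΔM = 256.41 − 178.57 = 77.84 → +78 mireds.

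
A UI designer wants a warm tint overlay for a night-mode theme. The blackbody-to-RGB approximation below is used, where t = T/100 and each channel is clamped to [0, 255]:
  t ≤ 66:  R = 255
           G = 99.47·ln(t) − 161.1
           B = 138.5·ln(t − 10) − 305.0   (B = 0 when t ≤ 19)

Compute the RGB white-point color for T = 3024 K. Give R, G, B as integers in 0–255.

R=255, G=178, B=112

t = 3024/100 = 30.24; the t ≤ 66 branch applies.
R = 255 by definition for t ≤ 66.
G = 99.47·ln 30.24 − 161.1 = 99.47·3.4092 − 161.1 = 178.010.
B = 138.5·ln(30.24 − 10) − 305.0 = 138.5·ln 20.24 − 305.0 = 138.5·3.0077 − 305.0 = 111.561.
Rounded: (255, 178, 112).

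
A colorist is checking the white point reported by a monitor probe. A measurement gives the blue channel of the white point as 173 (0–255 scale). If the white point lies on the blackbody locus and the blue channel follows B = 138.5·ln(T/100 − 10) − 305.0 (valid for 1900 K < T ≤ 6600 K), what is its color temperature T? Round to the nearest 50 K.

ln(t − 10) = (173 + 305.0) / 138.5 = 3.4513.
t − 10 = e^3.4513 = 31.540, so t = 41.540.
T = 100·t = 4154 K → 4150 K to the nearest 50 K.

4150 K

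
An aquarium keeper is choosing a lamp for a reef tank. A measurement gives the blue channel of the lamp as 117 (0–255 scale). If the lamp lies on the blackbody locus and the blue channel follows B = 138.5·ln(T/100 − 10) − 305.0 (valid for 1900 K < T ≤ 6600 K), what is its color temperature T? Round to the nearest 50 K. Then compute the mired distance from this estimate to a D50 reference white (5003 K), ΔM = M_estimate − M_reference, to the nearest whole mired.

ln(t − 10) = (117 + 305.0) / 138.5 = 3.0469.
t − 10 = e^3.0469 = 21.051, so t = 31.051.
T = 100·t = 3105 K → 3100 K to the nearest 50 K.
M_estimate = 10⁶/3100 = 322.58; M_reference = 10⁶/5003 = 199.88.
ΔM = 322.58 − 199.88 = 122.70 → +123 mireds.

+123 mireds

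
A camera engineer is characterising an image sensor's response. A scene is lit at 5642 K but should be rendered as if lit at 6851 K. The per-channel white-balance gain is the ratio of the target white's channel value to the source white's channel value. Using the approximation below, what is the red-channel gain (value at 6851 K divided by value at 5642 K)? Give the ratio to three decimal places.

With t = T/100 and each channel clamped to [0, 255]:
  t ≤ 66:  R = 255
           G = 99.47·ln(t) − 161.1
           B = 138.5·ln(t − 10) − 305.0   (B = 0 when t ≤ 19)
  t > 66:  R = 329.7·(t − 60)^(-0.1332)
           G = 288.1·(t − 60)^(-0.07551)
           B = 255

0.972

At 5642 K (t = 56.42):
  R = 255 by definition for t ≤ 66.
At 6851 K (t = 68.51):
  R = 329.7·(68.51 − 60)^(-0.1332) = 329.7·8.51^(-0.1332) = 329.7·0.75185 = 247.886.
Gain = 247.886 / 255.000 = 0.9721 → 0.972.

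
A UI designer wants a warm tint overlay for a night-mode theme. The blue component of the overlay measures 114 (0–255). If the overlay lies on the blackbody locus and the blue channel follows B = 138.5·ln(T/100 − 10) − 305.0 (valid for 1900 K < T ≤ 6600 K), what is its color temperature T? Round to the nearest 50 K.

3050 K

ln(t − 10) = (114 + 305.0) / 138.5 = 3.0253.
t − 10 = e^3.0253 = 20.600, so t = 30.600.
T = 100·t = 3060 K → 3050 K to the nearest 50 K.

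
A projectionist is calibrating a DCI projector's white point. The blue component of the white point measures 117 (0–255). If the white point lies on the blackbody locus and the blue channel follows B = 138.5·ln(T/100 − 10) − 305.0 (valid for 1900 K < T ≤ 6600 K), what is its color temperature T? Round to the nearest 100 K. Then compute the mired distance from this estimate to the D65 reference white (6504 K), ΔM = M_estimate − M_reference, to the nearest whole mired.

ln(t − 10) = (117 + 305.0) / 138.5 = 3.0469.
t − 10 = e^3.0469 = 21.051, so t = 31.051.
T = 100·t = 3105 K → 3100 K to the nearest 100 K.
M_estimate = 10⁶/3100 = 322.58; M_reference = 10⁶/6504 = 153.75.
ΔM = 322.58 − 153.75 = 168.83 → +169 mireds.

+169 mireds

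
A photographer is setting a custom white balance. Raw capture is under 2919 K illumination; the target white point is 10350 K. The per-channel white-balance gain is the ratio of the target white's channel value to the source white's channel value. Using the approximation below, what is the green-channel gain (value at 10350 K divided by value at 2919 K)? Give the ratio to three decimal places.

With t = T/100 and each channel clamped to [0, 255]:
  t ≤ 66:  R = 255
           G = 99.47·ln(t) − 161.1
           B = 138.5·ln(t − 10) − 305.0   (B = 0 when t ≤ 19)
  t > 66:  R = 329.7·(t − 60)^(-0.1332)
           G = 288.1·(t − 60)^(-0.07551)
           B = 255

At 2919 K (t = 29.19):
  G = 99.47·ln 29.19 − 161.1 = 99.47·3.3738 − 161.1 = 174.494.
At 10350 K (t = 103.5):
  G = 288.1·(103.5 − 60)^(-0.07551) = 288.1·43.5^(-0.07551) = 288.1·0.75210 = 216.681.
Gain = 216.681 / 174.494 = 1.2418 → 1.242.

1.242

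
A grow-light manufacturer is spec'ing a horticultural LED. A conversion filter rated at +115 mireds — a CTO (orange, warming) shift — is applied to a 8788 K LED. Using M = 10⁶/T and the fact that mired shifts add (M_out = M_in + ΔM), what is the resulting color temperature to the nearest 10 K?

4370 K

M_in = 10⁶/8788 = 113.79 mireds.
M_out = 113.79 + (+115) = 228.79 mireds.
T_out = 10⁶/228.79 = 4370.8 K → 4370 K.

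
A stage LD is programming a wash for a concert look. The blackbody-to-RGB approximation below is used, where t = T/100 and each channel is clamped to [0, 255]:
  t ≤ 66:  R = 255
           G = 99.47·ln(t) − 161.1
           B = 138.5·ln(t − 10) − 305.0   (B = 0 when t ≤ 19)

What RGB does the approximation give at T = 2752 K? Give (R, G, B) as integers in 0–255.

(255, 169, 92)

t = 2752/100 = 27.52; the t ≤ 66 branch applies.
R = 255 by definition for t ≤ 66.
G = 99.47·ln 27.52 − 161.1 = 99.47·3.3149 − 161.1 = 168.634.
B = 138.5·ln(27.52 − 10) − 305.0 = 138.5·ln 17.52 − 305.0 = 138.5·2.8633 − 305.0 = 91.573.
Rounded: (255, 169, 92).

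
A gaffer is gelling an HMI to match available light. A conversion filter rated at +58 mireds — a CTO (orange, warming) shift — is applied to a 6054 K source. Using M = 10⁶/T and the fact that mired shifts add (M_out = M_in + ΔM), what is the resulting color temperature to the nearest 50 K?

M_in = 10⁶/6054 = 165.18 mireds.
M_out = 165.18 + (+58) = 223.18 mireds.
T_out = 10⁶/223.18 = 4480.7 K → 4500 K.

4500 K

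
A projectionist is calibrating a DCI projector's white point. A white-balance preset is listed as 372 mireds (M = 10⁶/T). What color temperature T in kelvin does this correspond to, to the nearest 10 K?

2690 K

T = 10⁶ / 372 = 2688.17 K → 2690 K.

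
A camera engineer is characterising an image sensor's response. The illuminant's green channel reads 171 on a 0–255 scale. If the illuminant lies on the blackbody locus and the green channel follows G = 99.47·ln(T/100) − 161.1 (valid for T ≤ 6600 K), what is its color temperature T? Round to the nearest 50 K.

ln t = (171 + 161.1) / 99.47 = 3.3387.
t = e^3.3387 = 28.182.
T = 100·t = 2818 K → 2800 K to the nearest 50 K.

2800 K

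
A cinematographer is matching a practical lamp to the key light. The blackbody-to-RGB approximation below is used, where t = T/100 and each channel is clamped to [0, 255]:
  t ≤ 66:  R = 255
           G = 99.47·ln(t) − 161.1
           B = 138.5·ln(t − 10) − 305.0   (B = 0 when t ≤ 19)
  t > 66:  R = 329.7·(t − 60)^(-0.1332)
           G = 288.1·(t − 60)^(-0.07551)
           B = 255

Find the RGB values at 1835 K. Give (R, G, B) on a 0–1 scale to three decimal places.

(1.000, 0.503, 0.000)

t = 1835/100 = 18.35; the t ≤ 66 branch applies.
R = 255 by definition for t ≤ 66.
G = 99.47·ln 18.35 − 161.1 = 99.47·2.9096 − 161.1 = 128.321.
t = 18.35 ≤ 19, so B = 0.
Dividing each by 255: (1.0000, 0.5032, 0.0000) → (1.000, 0.503, 0.000).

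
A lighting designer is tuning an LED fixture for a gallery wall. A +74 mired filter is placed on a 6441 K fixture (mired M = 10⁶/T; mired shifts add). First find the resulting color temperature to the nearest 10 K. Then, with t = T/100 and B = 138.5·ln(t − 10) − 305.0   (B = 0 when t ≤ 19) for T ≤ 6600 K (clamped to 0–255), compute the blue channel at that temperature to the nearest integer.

182

M_in = 10⁶/6441 = 155.26; M_out = 155.26 + (+74) = 229.26.
T_out = 10⁶/229.26 = 4361.9 K → 4360 K; t = 43.6.
B = 138.5·ln(43.6 − 10) − 305.0 = 138.5·ln 33.6 − 305.0 = 138.5·3.5145 − 305.0 = 181.762.
Rounded: 182.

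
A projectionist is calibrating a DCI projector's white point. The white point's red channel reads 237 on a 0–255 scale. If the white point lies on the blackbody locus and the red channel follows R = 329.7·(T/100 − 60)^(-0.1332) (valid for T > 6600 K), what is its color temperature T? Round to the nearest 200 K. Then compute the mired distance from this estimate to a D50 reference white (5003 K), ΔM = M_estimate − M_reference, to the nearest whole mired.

-61 mireds

(t − 60)^(-0.1332) = 237/329.7 = 0.71884.
t − 60 = 0.71884^(1/-0.1332) = 0.71884^(-7.508) = 11.922, so t = 71.922.
T = 100·t = 7192 K → 7200 K to the nearest 200 K.
M_estimate = 10⁶/7200 = 138.89; M_reference = 10⁶/5003 = 199.88.
ΔM = 138.89 − 199.88 = -60.99 → -61 mireds.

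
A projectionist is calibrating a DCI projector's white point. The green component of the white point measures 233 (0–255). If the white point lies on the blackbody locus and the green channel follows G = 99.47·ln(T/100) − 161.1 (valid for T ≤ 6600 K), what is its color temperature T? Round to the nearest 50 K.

ln t = (233 + 161.1) / 99.47 = 3.9620.
t = e^3.9620 = 52.562.
T = 100·t = 5256 K → 5250 K to the nearest 50 K.

5250 K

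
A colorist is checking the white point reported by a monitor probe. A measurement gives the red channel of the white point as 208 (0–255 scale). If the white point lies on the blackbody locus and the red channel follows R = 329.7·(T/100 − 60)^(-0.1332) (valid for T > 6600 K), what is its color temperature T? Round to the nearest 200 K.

9200 K

(t − 60)^(-0.1332) = 208/329.7 = 0.63088.
t − 60 = 0.63088^(1/-0.1332) = 0.63088^(-7.508) = 31.763, so t = 91.763.
T = 100·t = 9176 K → 9200 K to the nearest 200 K.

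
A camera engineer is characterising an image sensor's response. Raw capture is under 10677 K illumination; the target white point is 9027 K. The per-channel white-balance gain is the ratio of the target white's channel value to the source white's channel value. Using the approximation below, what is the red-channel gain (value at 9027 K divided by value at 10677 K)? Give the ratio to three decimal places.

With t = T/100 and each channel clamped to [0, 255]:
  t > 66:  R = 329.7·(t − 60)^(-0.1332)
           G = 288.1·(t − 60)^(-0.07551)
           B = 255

At 10677 K (t = 106.77):
  R = 329.7·(106.77 − 60)^(-0.1332) = 329.7·46.77^(-0.1332) = 329.7·0.59918 = 197.551.
At 9027 K (t = 90.27):
  R = 329.7·(90.27 − 60)^(-0.1332) = 329.7·30.27^(-0.1332) = 329.7·0.63493 = 209.338.
Gain = 209.338 / 197.551 = 1.0597 → 1.060.

1.060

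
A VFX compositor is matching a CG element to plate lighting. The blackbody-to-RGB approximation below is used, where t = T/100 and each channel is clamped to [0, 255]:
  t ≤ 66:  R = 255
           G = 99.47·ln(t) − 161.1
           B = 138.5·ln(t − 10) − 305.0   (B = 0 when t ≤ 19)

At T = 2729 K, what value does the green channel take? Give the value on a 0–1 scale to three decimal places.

t = 2729/100 = 27.29; the t ≤ 66 branch applies.
G = 99.47·ln 27.29 − 161.1 = 99.47·3.3065 − 161.1 = 167.800.
On a 0–1 scale: 167.800/255 = 0.6580 → 0.658.

0.658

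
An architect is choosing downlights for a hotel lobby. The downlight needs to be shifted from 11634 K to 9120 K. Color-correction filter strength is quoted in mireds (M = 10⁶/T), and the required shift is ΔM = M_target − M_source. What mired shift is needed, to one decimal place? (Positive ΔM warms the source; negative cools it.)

+23.7 mireds

M_source = 10⁶/11634 = 85.955; M_target = 10⁶/9120 = 109.649.
ΔM = 109.649 − 85.955 = 23.694 → +23.7 mireds, a warming shift.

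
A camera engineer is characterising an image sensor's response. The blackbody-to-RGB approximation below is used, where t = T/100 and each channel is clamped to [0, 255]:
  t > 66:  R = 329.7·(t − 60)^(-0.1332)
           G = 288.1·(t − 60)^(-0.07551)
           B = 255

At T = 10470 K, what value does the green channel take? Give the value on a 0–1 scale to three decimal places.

t = 10470/100 = 104.7; the t > 66 branch applies.
G = 288.1·(104.7 − 60)^(-0.07551) = 288.1·44.7^(-0.07551) = 288.1·0.75056 = 216.236.
On a 0–1 scale: 216.236/255 = 0.8480 → 0.848.

0.848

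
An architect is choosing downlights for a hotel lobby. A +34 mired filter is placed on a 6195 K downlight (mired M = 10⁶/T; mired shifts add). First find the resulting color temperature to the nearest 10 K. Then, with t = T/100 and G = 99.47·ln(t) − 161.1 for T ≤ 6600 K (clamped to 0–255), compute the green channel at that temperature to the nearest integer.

M_in = 10⁶/6195 = 161.42; M_out = 161.42 + (+34) = 195.42.
T_out = 10⁶/195.42 = 5117.2 K → 5120 K; t = 51.2.
G = 99.47·ln 51.2 − 161.1 = 99.47·3.9357 − 161.1 = 230.388.
Rounded: 230.

230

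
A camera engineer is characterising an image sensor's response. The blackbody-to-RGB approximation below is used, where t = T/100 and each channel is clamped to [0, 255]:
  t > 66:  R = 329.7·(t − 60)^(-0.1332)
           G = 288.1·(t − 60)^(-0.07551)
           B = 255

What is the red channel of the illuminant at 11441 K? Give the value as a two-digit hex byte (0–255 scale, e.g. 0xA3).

0xC2

t = 11441/100 = 114.41; the t > 66 branch applies.
R = 329.7·(114.41 − 60)^(-0.1332) = 329.7·54.41^(-0.1332) = 329.7·0.58723 = 193.609.
Rounded: 194; in hex, 0xC2.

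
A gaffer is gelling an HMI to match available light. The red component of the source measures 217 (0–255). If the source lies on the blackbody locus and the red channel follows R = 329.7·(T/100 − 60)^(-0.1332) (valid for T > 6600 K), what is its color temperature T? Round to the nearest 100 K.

8300 K

(t − 60)^(-0.1332) = 217/329.7 = 0.65817.
t − 60 = 0.65817^(1/-0.1332) = 0.65817^(-7.508) = 23.110, so t = 83.110.
T = 100·t = 8311 K → 8300 K to the nearest 100 K.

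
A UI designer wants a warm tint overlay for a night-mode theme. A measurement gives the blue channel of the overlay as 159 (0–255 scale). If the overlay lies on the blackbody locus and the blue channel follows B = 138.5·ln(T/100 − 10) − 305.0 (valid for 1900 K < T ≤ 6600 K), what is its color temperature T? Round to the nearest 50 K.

ln(t − 10) = (159 + 305.0) / 138.5 = 3.3502.
t − 10 = e^3.3502 = 28.508, so t = 38.508.
T = 100·t = 3851 K → 3850 K to the nearest 50 K.

3850 K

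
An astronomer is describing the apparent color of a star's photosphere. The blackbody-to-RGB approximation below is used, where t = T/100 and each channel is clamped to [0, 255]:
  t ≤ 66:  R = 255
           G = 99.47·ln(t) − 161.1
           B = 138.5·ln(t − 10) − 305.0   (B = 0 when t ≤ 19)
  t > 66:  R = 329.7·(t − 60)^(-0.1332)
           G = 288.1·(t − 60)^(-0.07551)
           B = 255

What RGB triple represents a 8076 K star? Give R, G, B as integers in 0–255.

t = 8076/100 = 80.76; the t > 66 branch applies.
R = 329.7·(80.76 − 60)^(-0.1332) = 329.7·20.76^(-0.1332) = 329.7·0.66764 = 220.122.
G = 288.1·(80.76 − 60)^(-0.07551) = 288.1·20.76^(-0.07551) = 288.1·0.79531 = 229.129.
B = 255 by definition for t > 66.
Rounded: (220, 229, 255).

R=220, G=229, B=255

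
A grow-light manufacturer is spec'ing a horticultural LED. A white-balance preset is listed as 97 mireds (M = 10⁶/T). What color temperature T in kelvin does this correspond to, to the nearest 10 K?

T = 10⁶ / 97 = 10309.28 K → 10310 K.

10310 K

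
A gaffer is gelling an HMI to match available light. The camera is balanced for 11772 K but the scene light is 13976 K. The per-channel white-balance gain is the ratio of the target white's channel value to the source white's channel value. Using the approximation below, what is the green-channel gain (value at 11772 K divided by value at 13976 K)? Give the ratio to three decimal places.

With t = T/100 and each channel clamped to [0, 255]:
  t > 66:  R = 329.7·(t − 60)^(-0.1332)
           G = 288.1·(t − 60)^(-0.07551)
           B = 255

At 13976 K (t = 139.76):
  G = 288.1·(139.76 − 60)^(-0.07551) = 288.1·79.76^(-0.07551) = 288.1·0.71845 = 206.985.
At 11772 K (t = 117.72):
  G = 288.1·(117.72 − 60)^(-0.07551) = 288.1·57.72^(-0.07551) = 288.1·0.73621 = 212.102.
Gain = 212.102 / 206.985 = 1.0247 → 1.025.

1.025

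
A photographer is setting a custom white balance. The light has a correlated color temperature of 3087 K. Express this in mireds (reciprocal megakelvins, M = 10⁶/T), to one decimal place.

323.9 mireds

M = 10⁶ / 3087 = 323.939 → 323.9 mireds.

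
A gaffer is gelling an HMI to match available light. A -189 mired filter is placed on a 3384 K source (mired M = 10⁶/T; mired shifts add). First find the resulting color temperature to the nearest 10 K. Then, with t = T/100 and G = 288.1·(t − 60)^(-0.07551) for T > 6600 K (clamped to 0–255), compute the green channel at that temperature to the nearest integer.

M_in = 10⁶/3384 = 295.51; M_out = 295.51 + (-189) = 106.51.
T_out = 10⁶/106.51 = 9388.9 K → 9390 K; t = 93.9.
G = 288.1·(93.9 − 60)^(-0.07551) = 288.1·33.9^(-0.07551) = 288.1·0.76640 = 220.799.
Rounded: 221.

221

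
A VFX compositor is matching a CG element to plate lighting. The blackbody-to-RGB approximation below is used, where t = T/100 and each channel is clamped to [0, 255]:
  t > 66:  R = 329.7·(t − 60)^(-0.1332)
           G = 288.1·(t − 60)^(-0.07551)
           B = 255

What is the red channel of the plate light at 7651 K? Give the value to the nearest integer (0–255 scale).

227

t = 7651/100 = 76.51; the t > 66 branch applies.
R = 329.7·(76.51 − 60)^(-0.1332) = 329.7·16.51^(-0.1332) = 329.7·0.68833 = 226.942.
Rounded: 227.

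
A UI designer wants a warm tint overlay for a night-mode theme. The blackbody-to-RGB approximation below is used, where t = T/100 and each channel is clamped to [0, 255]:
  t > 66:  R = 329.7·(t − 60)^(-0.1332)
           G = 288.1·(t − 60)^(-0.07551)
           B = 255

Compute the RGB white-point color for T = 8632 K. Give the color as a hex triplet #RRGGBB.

t = 8632/100 = 86.32; the t > 66 branch applies.
R = 329.7·(86.32 − 60)^(-0.1332) = 329.7·26.32^(-0.1332) = 329.7·0.64687 = 213.273.
G = 288.1·(86.32 − 60)^(-0.07551) = 288.1·26.32^(-0.07551) = 288.1·0.78119 = 225.060.
B = 255 by definition for t > 66.
Rounded: (213, 225, 255).
In hex: #D5E1FF.

#D5E1FF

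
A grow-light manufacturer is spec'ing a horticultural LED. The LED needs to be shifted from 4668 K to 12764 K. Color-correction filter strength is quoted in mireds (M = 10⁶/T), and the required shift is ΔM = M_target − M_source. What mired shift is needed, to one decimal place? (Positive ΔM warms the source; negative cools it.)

-135.9 mireds

M_source = 10⁶/4668 = 214.225; M_target = 10⁶/12764 = 78.345.
ΔM = 78.345 − 214.225 = -135.879 → -135.9 mireds, a cooling shift.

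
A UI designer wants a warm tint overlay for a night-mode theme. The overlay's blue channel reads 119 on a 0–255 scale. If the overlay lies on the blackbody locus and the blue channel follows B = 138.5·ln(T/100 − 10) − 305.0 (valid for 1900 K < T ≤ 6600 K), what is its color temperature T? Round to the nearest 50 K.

ln(t − 10) = (119 + 305.0) / 138.5 = 3.0614.
t − 10 = e^3.0614 = 21.357, so t = 31.357.
T = 100·t = 3136 K → 3150 K to the nearest 50 K.

3150 K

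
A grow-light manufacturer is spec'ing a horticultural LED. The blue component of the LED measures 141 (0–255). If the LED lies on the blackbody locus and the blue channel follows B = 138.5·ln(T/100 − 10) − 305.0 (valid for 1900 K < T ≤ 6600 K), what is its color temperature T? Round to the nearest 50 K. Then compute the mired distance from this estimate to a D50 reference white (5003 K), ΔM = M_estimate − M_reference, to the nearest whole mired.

+86 mireds

ln(t − 10) = (141 + 305.0) / 138.5 = 3.2202.
t − 10 = e^3.2202 = 25.034, so t = 35.034.
T = 100·t = 3503 K → 3500 K to the nearest 50 K.
M_estimate = 10⁶/3500 = 285.71; M_reference = 10⁶/5003 = 199.88.
ΔM = 285.71 − 199.88 = 85.83 → +86 mireds.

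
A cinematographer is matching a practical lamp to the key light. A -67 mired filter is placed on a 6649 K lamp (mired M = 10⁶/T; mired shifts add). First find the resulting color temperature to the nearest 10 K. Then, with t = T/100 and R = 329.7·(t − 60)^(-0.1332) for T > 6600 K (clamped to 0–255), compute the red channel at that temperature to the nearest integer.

M_in = 10⁶/6649 = 150.40; M_out = 150.40 + (-67) = 83.40.
T_out = 10⁶/83.40 = 11990.6 K → 11990 K; t = 119.9.
R = 329.7·(119.9 − 60)^(-0.1332) = 329.7·59.9^(-0.1332) = 329.7·0.57976 = 191.146.
Rounded: 191.

191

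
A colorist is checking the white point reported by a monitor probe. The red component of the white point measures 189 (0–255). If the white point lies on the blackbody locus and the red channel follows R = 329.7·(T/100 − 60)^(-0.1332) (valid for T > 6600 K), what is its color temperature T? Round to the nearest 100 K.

(t − 60)^(-0.1332) = 189/329.7 = 0.57325.
t − 60 = 0.57325^(1/-0.1332) = 0.57325^(-7.508) = 65.199, so t = 125.199.
T = 100·t = 12520 K → 12500 K to the nearest 100 K.

12500 K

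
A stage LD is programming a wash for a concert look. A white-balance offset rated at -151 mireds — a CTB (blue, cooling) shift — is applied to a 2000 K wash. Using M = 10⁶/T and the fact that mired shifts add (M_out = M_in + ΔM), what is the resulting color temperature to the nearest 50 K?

M_in = 10⁶/2000 = 500.00 mireds.
M_out = 500.00 + (-151) = 349.00 mireds.
T_out = 10⁶/349.00 = 2865.3 K → 2850 K.

2850 K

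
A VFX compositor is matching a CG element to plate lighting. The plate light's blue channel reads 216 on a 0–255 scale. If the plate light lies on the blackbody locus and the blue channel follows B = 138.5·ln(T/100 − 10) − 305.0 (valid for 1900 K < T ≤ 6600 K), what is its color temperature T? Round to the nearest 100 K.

ln(t − 10) = (216 + 305.0) / 138.5 = 3.7617.
t − 10 = e^3.7617 = 43.023, so t = 53.023.
T = 100·t = 5302 K → 5300 K to the nearest 100 K.

5300 K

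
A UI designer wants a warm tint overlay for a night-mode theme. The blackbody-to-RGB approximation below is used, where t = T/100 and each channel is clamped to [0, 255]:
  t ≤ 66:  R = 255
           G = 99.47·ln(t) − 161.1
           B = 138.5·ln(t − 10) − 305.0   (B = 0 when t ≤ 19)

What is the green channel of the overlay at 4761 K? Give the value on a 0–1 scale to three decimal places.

t = 4761/100 = 47.61; the t ≤ 66 branch applies.
G = 99.47·ln 47.61 − 161.1 = 99.47·3.8630 − 161.1 = 223.157.
On a 0–1 scale: 223.157/255 = 0.8751 → 0.875.

0.875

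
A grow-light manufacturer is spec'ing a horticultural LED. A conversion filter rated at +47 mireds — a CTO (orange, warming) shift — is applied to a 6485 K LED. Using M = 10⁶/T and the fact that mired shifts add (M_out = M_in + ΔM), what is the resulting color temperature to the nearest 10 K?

M_in = 10⁶/6485 = 154.20 mireds.
M_out = 154.20 + (+47) = 201.20 mireds.
T_out = 10⁶/201.20 = 4970.1 K → 4970 K.

4970 K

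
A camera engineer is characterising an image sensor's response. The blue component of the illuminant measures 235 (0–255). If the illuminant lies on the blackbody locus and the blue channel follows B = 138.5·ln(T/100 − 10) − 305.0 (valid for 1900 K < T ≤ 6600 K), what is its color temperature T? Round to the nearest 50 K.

ln(t − 10) = (235 + 305.0) / 138.5 = 3.8989.
t − 10 = e^3.8989 = 49.349, so t = 59.349.
T = 100·t = 5935 K → 5950 K to the nearest 50 K.

5950 K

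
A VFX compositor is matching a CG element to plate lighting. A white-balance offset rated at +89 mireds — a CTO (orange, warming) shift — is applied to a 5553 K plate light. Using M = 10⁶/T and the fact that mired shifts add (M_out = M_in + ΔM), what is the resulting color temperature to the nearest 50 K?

3700 K

M_in = 10⁶/5553 = 180.08 mireds.
M_out = 180.08 + (+89) = 269.08 mireds.
T_out = 10⁶/269.08 = 3716.3 K → 3700 K.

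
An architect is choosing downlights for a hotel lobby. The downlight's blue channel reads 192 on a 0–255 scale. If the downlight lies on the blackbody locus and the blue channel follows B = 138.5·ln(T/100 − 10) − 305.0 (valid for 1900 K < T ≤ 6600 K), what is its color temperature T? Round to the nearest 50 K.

4600 K

ln(t − 10) = (192 + 305.0) / 138.5 = 3.5884.
t − 10 = e^3.5884 = 36.178, so t = 46.178.
T = 100·t = 4618 K → 4600 K to the nearest 50 K.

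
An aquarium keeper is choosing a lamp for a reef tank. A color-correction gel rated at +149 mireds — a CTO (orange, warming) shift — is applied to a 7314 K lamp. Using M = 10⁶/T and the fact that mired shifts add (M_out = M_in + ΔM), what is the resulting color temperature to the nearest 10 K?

3500 K

M_in = 10⁶/7314 = 136.72 mireds.
M_out = 136.72 + (+149) = 285.72 mireds.
T_out = 10⁶/285.72 = 3499.9 K → 3500 K.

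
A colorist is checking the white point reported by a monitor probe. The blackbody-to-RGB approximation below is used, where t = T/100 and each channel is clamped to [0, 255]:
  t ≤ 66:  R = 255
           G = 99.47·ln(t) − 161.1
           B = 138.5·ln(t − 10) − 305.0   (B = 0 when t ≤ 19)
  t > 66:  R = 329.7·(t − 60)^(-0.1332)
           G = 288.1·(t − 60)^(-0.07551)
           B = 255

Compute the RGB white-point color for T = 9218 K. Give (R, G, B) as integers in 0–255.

t = 9218/100 = 92.18; the t > 66 branch applies.
R = 329.7·(92.18 − 60)^(-0.1332) = 329.7·32.18^(-0.1332) = 329.7·0.62978 = 207.639.
G = 288.1·(92.18 − 60)^(-0.07551) = 288.1·32.18^(-0.07551) = 288.1·0.76942 = 221.669.
B = 255 by definition for t > 66.
Rounded: (208, 222, 255).

(208, 222, 255)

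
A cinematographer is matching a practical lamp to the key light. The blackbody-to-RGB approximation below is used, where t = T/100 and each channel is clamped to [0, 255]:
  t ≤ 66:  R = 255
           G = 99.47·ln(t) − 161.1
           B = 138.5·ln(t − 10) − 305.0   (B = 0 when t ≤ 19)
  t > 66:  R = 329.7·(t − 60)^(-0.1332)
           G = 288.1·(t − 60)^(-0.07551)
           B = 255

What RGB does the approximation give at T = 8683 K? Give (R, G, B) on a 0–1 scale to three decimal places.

t = 8683/100 = 86.83; the t > 66 branch applies.
R = 329.7·(86.83 − 60)^(-0.1332) = 329.7·26.83^(-0.1332) = 329.7·0.64522 = 212.729.
G = 288.1·(86.83 − 60)^(-0.07551) = 288.1·26.83^(-0.07551) = 288.1·0.78005 = 224.734.
B = 255 by definition for t > 66.
Dividing each by 255: (0.8342, 0.8813, 1.0000) → (0.834, 0.881, 1.000).

(0.834, 0.881, 1.000)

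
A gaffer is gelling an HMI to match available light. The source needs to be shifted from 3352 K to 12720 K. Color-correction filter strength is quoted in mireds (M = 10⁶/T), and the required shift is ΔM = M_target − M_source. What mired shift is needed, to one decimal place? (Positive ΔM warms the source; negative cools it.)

-219.7 mireds

M_source = 10⁶/3352 = 298.329; M_target = 10⁶/12720 = 78.616.
ΔM = 78.616 − 298.329 = -219.713 → -219.7 mireds, a cooling shift.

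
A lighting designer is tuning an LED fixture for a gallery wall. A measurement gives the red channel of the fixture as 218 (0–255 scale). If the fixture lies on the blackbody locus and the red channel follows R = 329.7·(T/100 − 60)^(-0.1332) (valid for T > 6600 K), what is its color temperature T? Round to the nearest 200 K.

(t − 60)^(-0.1332) = 218/329.7 = 0.66121.
t − 60 = 0.66121^(1/-0.1332) = 0.66121^(-7.508) = 22.326, so t = 82.326.
T = 100·t = 8233 K → 8200 K to the nearest 200 K.

8200 K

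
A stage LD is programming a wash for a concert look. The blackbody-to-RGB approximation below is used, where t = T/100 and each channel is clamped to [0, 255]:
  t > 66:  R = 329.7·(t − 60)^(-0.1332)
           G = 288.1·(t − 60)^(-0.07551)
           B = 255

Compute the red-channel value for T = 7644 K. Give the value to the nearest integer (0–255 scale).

t = 7644/100 = 76.44; the t > 66 branch applies.
R = 329.7·(76.44 − 60)^(-0.1332) = 329.7·16.44^(-0.1332) = 329.7·0.68872 = 227.071.
Rounded: 227.

227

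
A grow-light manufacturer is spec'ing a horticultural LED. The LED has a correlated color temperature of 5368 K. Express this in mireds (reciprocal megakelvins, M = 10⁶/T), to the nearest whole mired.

M = 10⁶ / 5368 = 186.289 → 186 mireds.

186 mireds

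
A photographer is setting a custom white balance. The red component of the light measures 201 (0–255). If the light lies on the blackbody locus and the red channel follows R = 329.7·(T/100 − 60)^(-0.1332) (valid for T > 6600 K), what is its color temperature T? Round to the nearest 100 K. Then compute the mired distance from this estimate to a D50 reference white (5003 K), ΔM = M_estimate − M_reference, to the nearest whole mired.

(t − 60)^(-0.1332) = 201/329.7 = 0.60965.
t − 60 = 0.60965^(1/-0.1332) = 0.60965^(-7.508) = 41.071, so t = 101.071.
T = 100·t = 10107 K → 10100 K to the nearest 100 K.
M_estimate = 10⁶/10100 = 99.01; M_reference = 10⁶/5003 = 199.88.
ΔM = 99.01 − 199.88 = -100.87 → -101 mireds.

-101 mireds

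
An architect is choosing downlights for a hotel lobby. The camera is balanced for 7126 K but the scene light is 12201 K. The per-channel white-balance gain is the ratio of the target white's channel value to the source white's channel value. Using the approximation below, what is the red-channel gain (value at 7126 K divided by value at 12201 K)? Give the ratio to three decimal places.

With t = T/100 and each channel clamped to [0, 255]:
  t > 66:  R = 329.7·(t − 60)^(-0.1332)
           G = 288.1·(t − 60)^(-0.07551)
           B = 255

1.255

At 12201 K (t = 122.01):
  R = 329.7·(122.01 − 60)^(-0.1332) = 329.7·62.01^(-0.1332) = 329.7·0.57709 = 190.267.
At 7126 K (t = 71.26):
  R = 329.7·(71.26 − 60)^(-0.1332) = 329.7·11.26^(-0.1332) = 329.7·0.72433 = 238.811.
Gain = 238.811 / 190.267 = 1.2551 → 1.255.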